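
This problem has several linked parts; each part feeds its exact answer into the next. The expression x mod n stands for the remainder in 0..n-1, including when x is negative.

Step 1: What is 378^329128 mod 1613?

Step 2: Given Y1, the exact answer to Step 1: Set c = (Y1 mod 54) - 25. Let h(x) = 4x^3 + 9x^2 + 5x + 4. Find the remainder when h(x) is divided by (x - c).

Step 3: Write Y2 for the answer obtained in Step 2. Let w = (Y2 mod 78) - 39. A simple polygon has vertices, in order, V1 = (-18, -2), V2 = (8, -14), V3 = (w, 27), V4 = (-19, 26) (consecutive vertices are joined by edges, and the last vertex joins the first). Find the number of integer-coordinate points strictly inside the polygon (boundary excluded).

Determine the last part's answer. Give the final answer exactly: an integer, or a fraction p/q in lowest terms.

Step 1: squarings mod 1613: 378^1=378, 378^2=940, 378^4=1289, 378^8=131, 378^16=1031, 378^32=1607, 378^64=36, 378^128=1296, 378^256=483, 378^512=1017, 378^1024=356, 378^2048=922, 378^4096=33, 378^8192=1089, 378^16384=366, 378^32768=77, 378^65536=1090, 378^131072=932, 378^262144=830; 378^329128 = 378^8 * 378^32 * 378^128 * 378^256 * 378^1024 * 378^65536 * 378^262144 = 1517 (mod 1613); answer 1517
Step 2: Y1 = 1517; c = -20; remainder = value at the root: 4*(-20)^3 + 9*(-20)^2 + 5*(-20)^1 + 4 = (-32000) + (3600) + (-100) + (4) = -28496; answer -28496
Step 3: Y2 = -28496; w = 13; cross terms: (-18*-14 - 8*-2)=268, (8*27 - 13*-14)=398, (13*26 - -19*27)=851, (-19*-2 - -18*26)=506; twice the area = |2023| = 2023; area = 2023/2; boundary points = 2 + 1 + 1 + 1 = 5; strictly interior points = area - boundary/2 + 1 = 1010; answer 1010

1010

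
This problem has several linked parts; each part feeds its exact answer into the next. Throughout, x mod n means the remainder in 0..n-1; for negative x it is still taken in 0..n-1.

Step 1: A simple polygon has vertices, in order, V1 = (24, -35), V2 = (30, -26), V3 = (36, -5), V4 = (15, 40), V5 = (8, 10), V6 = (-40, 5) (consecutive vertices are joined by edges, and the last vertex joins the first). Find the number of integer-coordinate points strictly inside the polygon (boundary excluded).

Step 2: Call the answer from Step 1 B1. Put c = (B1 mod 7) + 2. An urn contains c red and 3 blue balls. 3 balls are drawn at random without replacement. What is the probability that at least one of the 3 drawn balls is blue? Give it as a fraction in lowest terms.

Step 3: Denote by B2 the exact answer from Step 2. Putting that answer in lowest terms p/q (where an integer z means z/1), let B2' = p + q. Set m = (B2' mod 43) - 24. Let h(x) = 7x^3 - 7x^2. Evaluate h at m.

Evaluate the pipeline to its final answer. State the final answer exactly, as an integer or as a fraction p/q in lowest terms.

-14

Step 1: cross terms: (24*-26 - 30*-35)=426, (30*-5 - 36*-26)=786, (36*40 - 15*-5)=1515, (15*10 - 8*40)=-170, (8*5 - -40*10)=440, (-40*-35 - 24*5)=1280; twice the area = |4277| = 4277; area = 4277/2; boundary points = 3 + 3 + 3 + 1 + 1 + 8 = 19; strictly interior points = area - boundary/2 + 1 = 2130; answer 2130
Step 2: B1 = 2130; c = 4; total draws C(7,3) = 35; complement C(4,3) = 4; favorable 35 - 4 = 31; P = 31/35; answer 31/35
Step 3: B2 = 31/35; threaded value p + q = 66; m = -1; 7*(-1)^3 - 7*(-1)^2 = (-7) + (-7) = -14; answer -14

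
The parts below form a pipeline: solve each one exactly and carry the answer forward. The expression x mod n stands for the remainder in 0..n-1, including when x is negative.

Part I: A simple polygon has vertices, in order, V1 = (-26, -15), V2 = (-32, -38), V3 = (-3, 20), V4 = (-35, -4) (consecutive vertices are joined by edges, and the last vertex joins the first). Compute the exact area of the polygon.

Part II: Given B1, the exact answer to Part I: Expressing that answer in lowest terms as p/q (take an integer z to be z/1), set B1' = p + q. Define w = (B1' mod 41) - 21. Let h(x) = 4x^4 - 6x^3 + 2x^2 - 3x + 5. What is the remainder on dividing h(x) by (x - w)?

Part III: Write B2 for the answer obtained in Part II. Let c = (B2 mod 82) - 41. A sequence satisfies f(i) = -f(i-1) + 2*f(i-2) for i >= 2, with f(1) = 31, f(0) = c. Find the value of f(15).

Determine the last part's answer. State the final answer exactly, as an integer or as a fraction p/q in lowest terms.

Part I: cross terms: (-26*-38 - -32*-15)=508, (-32*20 - -3*-38)=-754, (-3*-4 - -35*20)=712, (-35*-15 - -26*-4)=421; twice the area = |887| = 887; area = 887/2; answer 887/2
Part II: B1 = 887/2; threaded value p + q = 889; w = 7; remainder = value at the root: 4*(7)^4 - 6*(7)^3 + 2*(7)^2 - 3*(7)^1 + 5 = (9604) + (-2058) + (98) + (-21) + (5) = 7628; answer 7628
Part III: B2 = 7628; c = -39; f(2) = -1*(31) + 2*(-39) = -109; iterating: f(2)=-109, f(3)=171, f(4)=-389, f(5)=731, f(6)=-1509, f(7)=2971, f(8)=-5989, f(9)=11931, f(10)=-23909, f(11)=47771, f(12)=-95589, f(13)=191131, f(14)=-382309, f(15)=764571; answer 764571

764571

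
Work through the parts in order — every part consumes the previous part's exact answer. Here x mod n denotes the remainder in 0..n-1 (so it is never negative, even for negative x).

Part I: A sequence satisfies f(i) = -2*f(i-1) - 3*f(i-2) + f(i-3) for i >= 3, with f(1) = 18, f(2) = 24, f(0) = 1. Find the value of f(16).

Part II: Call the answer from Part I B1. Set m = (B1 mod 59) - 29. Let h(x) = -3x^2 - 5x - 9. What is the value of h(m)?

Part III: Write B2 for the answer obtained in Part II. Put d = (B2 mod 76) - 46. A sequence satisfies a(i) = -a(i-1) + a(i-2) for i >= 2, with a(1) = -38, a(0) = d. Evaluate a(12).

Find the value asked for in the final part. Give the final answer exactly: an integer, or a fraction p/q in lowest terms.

7341

Part I: f(3) = -2*(24) - 3*(18) + 1*(1) = -101; iterating: f(3)=-101, f(4)=148, f(5)=31, f(6)=-607, f(7)=1269, f(8)=-686, f(9)=-3042, f(10)=9411, f(11)=-10382, f(12)=-10511, f(13)=61579, f(14)=-102007, f(15)=8766, f(16)=350068; answer 350068
Part II: B1 = 350068; m = -8; -3*(-8)^2 - 5*(-8)^1 - 9 = (-192) + (40) + (-9) = -161; answer -161
Part III: B2 = -161; d = 21; a(2) = -1*(-38) + 1*(21) = 59; iterating: a(2)=59, a(3)=-97, a(4)=156, a(5)=-253, a(6)=409, a(7)=-662, a(8)=1071, a(9)=-1733, a(10)=2804, a(11)=-4537, a(12)=7341; answer 7341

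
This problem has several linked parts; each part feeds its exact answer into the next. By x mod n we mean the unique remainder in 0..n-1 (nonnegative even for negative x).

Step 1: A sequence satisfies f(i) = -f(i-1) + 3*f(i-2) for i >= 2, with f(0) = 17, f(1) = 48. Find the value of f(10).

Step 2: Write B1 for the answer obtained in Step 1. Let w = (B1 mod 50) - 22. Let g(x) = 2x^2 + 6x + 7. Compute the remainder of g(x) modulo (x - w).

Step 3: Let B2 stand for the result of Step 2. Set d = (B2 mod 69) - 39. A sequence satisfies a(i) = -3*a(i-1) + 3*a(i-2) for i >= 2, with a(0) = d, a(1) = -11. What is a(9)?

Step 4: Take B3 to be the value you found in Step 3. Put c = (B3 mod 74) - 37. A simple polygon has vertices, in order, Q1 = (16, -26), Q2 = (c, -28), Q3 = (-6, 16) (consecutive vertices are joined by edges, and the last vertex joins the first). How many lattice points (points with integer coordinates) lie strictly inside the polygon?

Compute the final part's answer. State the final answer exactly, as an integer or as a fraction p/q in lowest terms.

Step 1: f(2) = -1*(48) + 3*(17) = 3; iterating: f(2)=3, f(3)=141, f(4)=-132, f(5)=555, f(6)=-951, f(7)=2616, f(8)=-5469, f(9)=13317, f(10)=-29724; answer -29724
Step 2: B1 = -29724; w = 4; remainder = value at the root: 2*(4)^2 + 6*(4)^1 + 7 = (32) + (24) + (7) = 63; answer 63
Step 3: B2 = 63; d = 24; a(2) = -3*(-11) + 3*(24) = 105; iterating: a(2)=105, a(3)=-348, a(4)=1359, a(5)=-5121, a(6)=19440, a(7)=-73683, a(8)=279369, a(9)=-1059156; answer -1059156
Step 4: B3 = -1059156; c = -31; cross terms: (16*-28 - -31*-26)=-1254, (-31*16 - -6*-28)=-664, (-6*-26 - 16*16)=-100; twice the area = |-2018| = 2018; area = 1009; boundary points = 1 + 1 + 2 = 4; strictly interior points = area - boundary/2 + 1 = 1008; answer 1008

1008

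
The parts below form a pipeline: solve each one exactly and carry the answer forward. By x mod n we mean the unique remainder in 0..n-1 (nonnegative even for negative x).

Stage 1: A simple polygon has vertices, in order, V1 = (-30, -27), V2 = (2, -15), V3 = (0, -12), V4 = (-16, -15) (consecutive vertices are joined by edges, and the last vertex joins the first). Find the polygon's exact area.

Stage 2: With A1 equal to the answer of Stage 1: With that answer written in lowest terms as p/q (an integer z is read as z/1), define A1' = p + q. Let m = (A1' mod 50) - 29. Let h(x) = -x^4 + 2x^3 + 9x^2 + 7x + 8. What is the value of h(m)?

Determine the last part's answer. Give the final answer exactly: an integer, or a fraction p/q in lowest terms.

Stage 1: cross terms: (-30*-15 - 2*-27)=504, (2*-12 - 0*-15)=-24, (0*-15 - -16*-12)=-192, (-16*-27 - -30*-15)=-18; twice the area = |270| = 270; area = 135; answer 135
Stage 2: A1 = 135; threaded value p + q = 136; m = 7; -1*(7)^4 + 2*(7)^3 + 9*(7)^2 + 7*(7)^1 + 8 = (-2401) + (686) + (441) + (49) + (8) = -1217; answer -1217

-1217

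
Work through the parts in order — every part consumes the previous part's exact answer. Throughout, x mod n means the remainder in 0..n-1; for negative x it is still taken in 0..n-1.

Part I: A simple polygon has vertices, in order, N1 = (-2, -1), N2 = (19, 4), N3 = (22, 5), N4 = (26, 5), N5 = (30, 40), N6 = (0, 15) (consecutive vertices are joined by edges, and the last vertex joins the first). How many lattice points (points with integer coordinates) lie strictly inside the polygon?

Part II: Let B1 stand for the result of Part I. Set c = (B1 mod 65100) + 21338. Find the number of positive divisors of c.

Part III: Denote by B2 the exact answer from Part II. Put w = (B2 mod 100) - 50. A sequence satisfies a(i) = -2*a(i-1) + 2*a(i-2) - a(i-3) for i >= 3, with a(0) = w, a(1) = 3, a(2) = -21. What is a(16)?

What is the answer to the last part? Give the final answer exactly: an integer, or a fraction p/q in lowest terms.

Part I: cross terms: (-2*4 - 19*-1)=11, (19*5 - 22*4)=7, (22*5 - 26*5)=-20, (26*40 - 30*5)=890, (30*15 - 0*40)=450, (0*-1 - -2*15)=30; twice the area = |1368| = 1368; area = 684; boundary points = 1 + 1 + 4 + 1 + 5 + 2 = 14; strictly interior points = area - boundary/2 + 1 = 678; answer 678
Part II: B1 = 678; c = 22016; 22016 = 2^9 * 43; number of divisors = (9+1) * (1+1) = 20; answer 20
Part III: B2 = 20; w = -30; a(3) = -2*(-21) + 2*(3) - 1*(-30) = 78; iterating: a(3)=78, a(4)=-201, a(5)=579, a(6)=-1638, a(7)=4635, a(8)=-13125, a(9)=37158, a(10)=-105201, a(11)=297843, a(12)=-843246, a(13)=2387379, a(14)=-6759093, a(15)=19136190, a(16)=-54177945; answer -54177945

-54177945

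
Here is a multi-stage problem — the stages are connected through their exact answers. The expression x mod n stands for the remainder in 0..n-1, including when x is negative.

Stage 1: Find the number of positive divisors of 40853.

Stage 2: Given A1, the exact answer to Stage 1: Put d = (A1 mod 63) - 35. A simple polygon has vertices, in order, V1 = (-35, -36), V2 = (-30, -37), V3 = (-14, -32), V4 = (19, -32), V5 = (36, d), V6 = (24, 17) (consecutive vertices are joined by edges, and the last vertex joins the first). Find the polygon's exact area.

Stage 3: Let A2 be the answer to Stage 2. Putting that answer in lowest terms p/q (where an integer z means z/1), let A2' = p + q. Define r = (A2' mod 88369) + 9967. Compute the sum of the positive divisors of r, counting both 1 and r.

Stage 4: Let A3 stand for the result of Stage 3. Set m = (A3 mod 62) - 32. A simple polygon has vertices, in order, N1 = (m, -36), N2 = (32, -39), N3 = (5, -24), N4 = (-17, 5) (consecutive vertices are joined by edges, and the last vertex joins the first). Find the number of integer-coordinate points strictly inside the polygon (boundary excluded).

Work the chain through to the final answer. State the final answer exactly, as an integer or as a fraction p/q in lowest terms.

Stage 1: 40853 is prime, so its only divisors are 1 and 40853; count = 2; answer 2
Stage 2: A1 = 2; d = -33; cross terms: (-35*-37 - -30*-36)=215, (-30*-32 - -14*-37)=442, (-14*-32 - 19*-32)=1056, (19*-33 - 36*-32)=525, (36*17 - 24*-33)=1404, (24*-36 - -35*17)=-269; twice the area = |3373| = 3373; area = 3373/2; answer 3373/2
Stage 3: A2 = 3373/2; threaded value p + q = 3375; r = 13342; 13342 = 2 * 7 * 953; sigma = (1 + 2) * (1 + 7) * (1 + 953) = 3 * 8 * 954 = 22896; answer 22896
Stage 4: A3 = 22896; m = -14; cross terms: (-14*-39 - 32*-36)=1698, (32*-24 - 5*-39)=-573, (5*5 - -17*-24)=-383, (-17*-36 - -14*5)=682; twice the area = |1424| = 1424; area = 712; boundary points = 1 + 3 + 1 + 1 = 6; strictly interior points = area - boundary/2 + 1 = 710; answer 710

710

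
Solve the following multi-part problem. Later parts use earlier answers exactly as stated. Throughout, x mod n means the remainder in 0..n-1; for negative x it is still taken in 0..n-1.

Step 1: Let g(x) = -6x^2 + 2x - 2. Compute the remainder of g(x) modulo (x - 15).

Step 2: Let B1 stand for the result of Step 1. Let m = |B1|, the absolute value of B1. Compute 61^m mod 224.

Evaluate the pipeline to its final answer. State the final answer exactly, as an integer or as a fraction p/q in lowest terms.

137

Step 1: remainder = value at the root: -6*(15)^2 + 2*(15)^1 - 2 = (-1350) + (30) + (-2) = -1322; answer -1322
Step 2: B1 = -1322; m = 1322; squarings mod 224: 61^1=61, 61^2=137, 61^4=177, 61^8=193, 61^16=65, 61^32=193, 61^64=65, 61^128=193, 61^256=65, 61^512=193, 61^1024=65; 61^1322 = 61^2 * 61^8 * 61^32 * 61^256 * 61^1024 = 137 (mod 224); answer 137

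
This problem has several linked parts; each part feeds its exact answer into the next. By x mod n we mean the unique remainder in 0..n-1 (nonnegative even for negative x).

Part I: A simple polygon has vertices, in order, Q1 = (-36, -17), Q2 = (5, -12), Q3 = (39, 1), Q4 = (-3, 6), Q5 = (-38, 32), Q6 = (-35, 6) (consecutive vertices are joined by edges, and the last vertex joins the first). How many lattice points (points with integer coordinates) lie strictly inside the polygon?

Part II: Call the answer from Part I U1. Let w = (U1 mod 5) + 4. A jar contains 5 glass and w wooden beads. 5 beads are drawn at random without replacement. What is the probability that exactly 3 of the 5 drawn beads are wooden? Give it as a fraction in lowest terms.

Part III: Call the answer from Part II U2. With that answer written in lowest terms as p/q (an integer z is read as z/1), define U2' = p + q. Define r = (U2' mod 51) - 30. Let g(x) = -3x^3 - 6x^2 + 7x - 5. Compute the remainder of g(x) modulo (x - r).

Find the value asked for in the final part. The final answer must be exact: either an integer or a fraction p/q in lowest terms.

Part I: cross terms: (-36*-12 - 5*-17)=517, (5*1 - 39*-12)=473, (39*6 - -3*1)=237, (-3*32 - -38*6)=132, (-38*6 - -35*32)=892, (-35*-17 - -36*6)=811; twice the area = |3062| = 3062; area = 1531; boundary points = 1 + 1 + 1 + 1 + 1 + 1 = 6; strictly interior points = area - boundary/2 + 1 = 1529; answer 1529
Part II: U1 = 1529; w = 8; total draws C(13,5) = 1287; favorable C(8,3)*C(5,2) = 560; P = 560/1287; answer 560/1287
Part III: U2 = 560/1287; threaded value p + q = 1847; r = -19; remainder = value at the root: -3*(-19)^3 - 6*(-19)^2 + 7*(-19)^1 - 5 = (20577) + (-2166) + (-133) + (-5) = 18273; answer 18273

18273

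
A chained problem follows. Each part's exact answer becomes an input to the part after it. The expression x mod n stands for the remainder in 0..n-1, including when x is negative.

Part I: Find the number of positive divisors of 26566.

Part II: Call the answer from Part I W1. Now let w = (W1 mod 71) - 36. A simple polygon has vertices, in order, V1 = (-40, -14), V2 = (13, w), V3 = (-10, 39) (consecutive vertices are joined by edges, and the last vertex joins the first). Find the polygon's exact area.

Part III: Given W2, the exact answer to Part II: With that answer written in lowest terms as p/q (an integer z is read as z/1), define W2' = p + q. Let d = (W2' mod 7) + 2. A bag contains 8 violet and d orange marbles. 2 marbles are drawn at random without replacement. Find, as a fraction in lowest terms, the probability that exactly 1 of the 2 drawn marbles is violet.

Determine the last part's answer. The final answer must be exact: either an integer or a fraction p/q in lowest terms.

Part I: 26566 = 2 * 37 * 359; number of divisors = (1+1) * (1+1) * (1+1) = 8; answer 8
Part II: W1 = 8; w = -28; cross terms: (-40*-28 - 13*-14)=1302, (13*39 - -10*-28)=227, (-10*-14 - -40*39)=1700; twice the area = |3229| = 3229; area = 3229/2; answer 3229/2
Part III: W2 = 3229/2; threaded value p + q = 3231; d = 6; total draws C(14,2) = 91; favorable C(8,1)*C(6,1) = 48; P = 48/91; answer 48/91

48/91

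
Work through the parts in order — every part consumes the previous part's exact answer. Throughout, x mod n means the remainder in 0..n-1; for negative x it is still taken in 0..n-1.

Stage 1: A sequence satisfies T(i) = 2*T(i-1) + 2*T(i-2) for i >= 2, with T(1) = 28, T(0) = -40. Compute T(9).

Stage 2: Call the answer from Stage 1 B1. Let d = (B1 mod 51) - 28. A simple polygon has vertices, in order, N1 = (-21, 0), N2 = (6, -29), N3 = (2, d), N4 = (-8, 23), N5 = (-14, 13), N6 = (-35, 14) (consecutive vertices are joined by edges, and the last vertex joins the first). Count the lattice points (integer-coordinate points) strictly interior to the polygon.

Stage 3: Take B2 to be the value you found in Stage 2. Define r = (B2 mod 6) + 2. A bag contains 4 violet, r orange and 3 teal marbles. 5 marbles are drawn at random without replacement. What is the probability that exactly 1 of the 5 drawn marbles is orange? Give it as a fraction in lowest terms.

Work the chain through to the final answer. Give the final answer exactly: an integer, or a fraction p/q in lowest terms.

Stage 1: T(2) = 2*(28) + 2*(-40) = -24; iterating: T(2)=-24, T(3)=8, T(4)=-32, T(5)=-48, T(6)=-160, T(7)=-416, T(8)=-1152, T(9)=-3136; answer -3136
Stage 2: B1 = -3136; d = -2; cross terms: (-21*-29 - 6*0)=609, (6*-2 - 2*-29)=46, (2*23 - -8*-2)=30, (-8*13 - -14*23)=218, (-14*14 - -35*13)=259, (-35*0 - -21*14)=294; twice the area = |1456| = 1456; area = 728; boundary points = 1 + 1 + 5 + 2 + 1 + 14 = 24; strictly interior points = area - boundary/2 + 1 = 717; answer 717
Stage 3: B2 = 717; r = 5; total draws C(12,5) = 792; favorable C(5,1)*C(7,4) = 175; P = 175/792; answer 175/792

175/792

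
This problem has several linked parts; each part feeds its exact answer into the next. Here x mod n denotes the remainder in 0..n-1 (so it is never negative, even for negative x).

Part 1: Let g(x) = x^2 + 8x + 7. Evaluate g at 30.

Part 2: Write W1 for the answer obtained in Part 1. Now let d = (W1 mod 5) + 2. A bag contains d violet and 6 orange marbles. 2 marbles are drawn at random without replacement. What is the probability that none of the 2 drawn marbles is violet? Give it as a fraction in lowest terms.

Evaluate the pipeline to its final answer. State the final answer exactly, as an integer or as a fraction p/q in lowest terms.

Part 1: 1*(30)^2 + 8*(30)^1 + 7 = (900) + (240) + (7) = 1147; answer 1147
Part 2: W1 = 1147; d = 4; total draws C(10,2) = 45; favorable C(6,2) = 15; P = 1/3; answer 1/3

1/3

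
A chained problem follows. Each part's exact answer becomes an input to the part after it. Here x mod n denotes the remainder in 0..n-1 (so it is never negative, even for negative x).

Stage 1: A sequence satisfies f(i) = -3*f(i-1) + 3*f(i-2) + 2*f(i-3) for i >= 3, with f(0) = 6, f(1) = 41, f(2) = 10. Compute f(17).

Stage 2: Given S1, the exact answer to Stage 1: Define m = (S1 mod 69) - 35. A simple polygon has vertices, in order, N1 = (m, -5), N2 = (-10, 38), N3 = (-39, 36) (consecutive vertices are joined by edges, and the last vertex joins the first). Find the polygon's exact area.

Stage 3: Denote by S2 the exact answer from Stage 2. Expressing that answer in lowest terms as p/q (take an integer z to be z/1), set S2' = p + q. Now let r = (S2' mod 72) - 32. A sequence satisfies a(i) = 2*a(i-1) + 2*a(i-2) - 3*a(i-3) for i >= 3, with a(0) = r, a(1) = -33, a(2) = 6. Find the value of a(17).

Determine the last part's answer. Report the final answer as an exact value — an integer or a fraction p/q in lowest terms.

-11207946

Stage 1: f(3) = -3*(10) + 3*(41) + 2*(6) = 105; iterating: f(3)=105, f(4)=-203, f(5)=944, f(6)=-3231, f(7)=12119, f(8)=-44162, f(9)=162381, f(10)=-595391, f(11)=2184992, f(12)=-8016387, f(13)=29413355, f(14)=-107919242, f(15)=395965017, f(16)=-1452826067, f(17)=5330534768; answer 5330534768
Stage 2: S1 = 5330534768; m = -30; cross terms: (-30*38 - -10*-5)=-1190, (-10*36 - -39*38)=1122, (-39*-5 - -30*36)=1275; twice the area = |1207| = 1207; area = 1207/2; answer 1207/2
Stage 3: S2 = 1207/2; threaded value p + q = 1209; r = 25; a(3) = 2*(6) + 2*(-33) - 3*(25) = -129; iterating: a(3)=-129, a(4)=-147, a(5)=-570, a(6)=-1047, a(7)=-2793, a(8)=-5970, a(9)=-14385, a(10)=-32331, a(11)=-75522, a(12)=-172551, a(13)=-399153, a(14)=-916842, a(15)=-2114337, a(16)=-4864899, a(17)=-11207946; answer -11207946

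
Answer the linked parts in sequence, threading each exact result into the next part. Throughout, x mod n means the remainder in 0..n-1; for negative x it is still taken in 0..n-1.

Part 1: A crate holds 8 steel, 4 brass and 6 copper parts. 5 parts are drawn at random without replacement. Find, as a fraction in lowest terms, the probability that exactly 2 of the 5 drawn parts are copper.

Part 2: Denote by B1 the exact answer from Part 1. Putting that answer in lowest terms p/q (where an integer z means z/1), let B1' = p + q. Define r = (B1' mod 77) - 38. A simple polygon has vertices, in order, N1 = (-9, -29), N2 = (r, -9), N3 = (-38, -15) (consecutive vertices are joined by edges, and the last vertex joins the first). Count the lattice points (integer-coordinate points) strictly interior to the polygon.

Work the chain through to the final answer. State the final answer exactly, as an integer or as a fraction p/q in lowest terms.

Part 1: total draws C(18,5) = 8568; favorable C(6,2)*C(12,3) = 3300; P = 275/714; answer 275/714
Part 2: B1 = 275/714; threaded value p + q = 989; r = 27; cross terms: (-9*-9 - 27*-29)=864, (27*-15 - -38*-9)=-747, (-38*-29 - -9*-15)=967; twice the area = |1084| = 1084; area = 542; boundary points = 4 + 1 + 1 = 6; strictly interior points = area - boundary/2 + 1 = 540; answer 540

540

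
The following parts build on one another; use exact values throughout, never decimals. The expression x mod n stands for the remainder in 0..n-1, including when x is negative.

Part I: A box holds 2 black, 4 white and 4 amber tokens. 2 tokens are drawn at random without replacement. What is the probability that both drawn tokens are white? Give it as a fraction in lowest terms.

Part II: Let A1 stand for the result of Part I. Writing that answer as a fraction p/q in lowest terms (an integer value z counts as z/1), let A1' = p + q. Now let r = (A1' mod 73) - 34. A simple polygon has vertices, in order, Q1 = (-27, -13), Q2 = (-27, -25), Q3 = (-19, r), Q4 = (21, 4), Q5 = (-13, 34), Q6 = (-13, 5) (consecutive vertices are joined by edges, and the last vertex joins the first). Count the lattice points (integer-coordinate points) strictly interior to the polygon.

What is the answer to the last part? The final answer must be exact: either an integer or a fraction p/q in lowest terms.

Part I: total draws C(10,2) = 45; favorable C(4,2) = 6; P = 2/15; answer 2/15
Part II: A1 = 2/15; threaded value p + q = 17; r = -17; cross terms: (-27*-25 - -27*-13)=324, (-27*-17 - -19*-25)=-16, (-19*4 - 21*-17)=281, (21*34 - -13*4)=766, (-13*5 - -13*34)=377, (-13*-13 - -27*5)=304; twice the area = |2036| = 2036; area = 1018; boundary points = 12 + 8 + 1 + 2 + 29 + 2 = 54; strictly interior points = area - boundary/2 + 1 = 992; answer 992

992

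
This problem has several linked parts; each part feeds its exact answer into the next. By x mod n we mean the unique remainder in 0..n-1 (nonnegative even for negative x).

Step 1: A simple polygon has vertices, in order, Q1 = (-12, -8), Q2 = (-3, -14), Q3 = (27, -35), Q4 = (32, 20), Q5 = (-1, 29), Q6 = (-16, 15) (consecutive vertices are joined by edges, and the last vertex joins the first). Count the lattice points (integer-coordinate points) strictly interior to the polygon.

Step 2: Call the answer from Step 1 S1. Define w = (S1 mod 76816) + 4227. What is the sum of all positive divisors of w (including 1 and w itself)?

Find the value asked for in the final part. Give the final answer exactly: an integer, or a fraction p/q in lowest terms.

18240

Step 1: cross terms: (-12*-14 - -3*-8)=144, (-3*-35 - 27*-14)=483, (27*20 - 32*-35)=1660, (32*29 - -1*20)=948, (-1*15 - -16*29)=449, (-16*-8 - -12*15)=308; twice the area = |3992| = 3992; area = 1996; boundary points = 3 + 3 + 5 + 3 + 1 + 1 = 16; strictly interior points = area - boundary/2 + 1 = 1989; answer 1989
Step 2: S1 = 1989; w = 6216; 6216 = 2^3 * 3 * 7 * 37; sigma = (1 + 2 + 4 + 8) * (1 + 3) * (1 + 7) * (1 + 37) = 15 * 4 * 8 * 38 = 18240; answer 18240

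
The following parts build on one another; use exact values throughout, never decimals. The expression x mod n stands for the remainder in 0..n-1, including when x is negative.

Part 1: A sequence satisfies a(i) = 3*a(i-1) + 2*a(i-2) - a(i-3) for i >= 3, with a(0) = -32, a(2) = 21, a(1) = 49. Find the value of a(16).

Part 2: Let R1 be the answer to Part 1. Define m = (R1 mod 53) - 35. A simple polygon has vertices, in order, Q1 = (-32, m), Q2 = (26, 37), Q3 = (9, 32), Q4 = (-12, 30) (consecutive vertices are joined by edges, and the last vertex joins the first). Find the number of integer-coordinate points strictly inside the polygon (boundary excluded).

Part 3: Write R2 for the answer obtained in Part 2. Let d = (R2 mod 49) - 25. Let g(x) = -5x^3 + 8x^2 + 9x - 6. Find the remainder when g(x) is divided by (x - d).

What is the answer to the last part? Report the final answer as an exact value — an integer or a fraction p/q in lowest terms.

Part 1: a(3) = 3*(21) + 2*(49) - 1*(-32) = 193; iterating: a(3)=193, a(4)=572, a(5)=2081, a(6)=7194, a(7)=25172, a(8)=87823, a(9)=306619, a(10)=1070331, a(11)=3736408, a(12)=13043267, a(13)=45532286, a(14)=158946984, a(15)=554862257, a(16)=1936948453; answer 1936948453
Part 2: R1 = 1936948453; m = -23; cross terms: (-32*37 - 26*-23)=-586, (26*32 - 9*37)=499, (9*30 - -12*32)=654, (-12*-23 - -32*30)=1236; twice the area = |1803| = 1803; area = 1803/2; boundary points = 2 + 1 + 1 + 1 = 5; strictly interior points = area - boundary/2 + 1 = 900; answer 900
Part 3: R2 = 900; d = -7; remainder = value at the root: -5*(-7)^3 + 8*(-7)^2 + 9*(-7)^1 - 6 = (1715) + (392) + (-63) + (-6) = 2038; answer 2038

2038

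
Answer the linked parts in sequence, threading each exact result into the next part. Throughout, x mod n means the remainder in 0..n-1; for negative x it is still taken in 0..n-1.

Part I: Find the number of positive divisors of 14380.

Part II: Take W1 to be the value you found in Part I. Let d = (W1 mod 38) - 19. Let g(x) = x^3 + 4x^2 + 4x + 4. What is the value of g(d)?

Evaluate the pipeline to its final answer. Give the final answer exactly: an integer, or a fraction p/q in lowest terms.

-171

Part I: 14380 = 2^2 * 5 * 719; number of divisors = (2+1) * (1+1) * (1+1) = 12; answer 12
Part II: W1 = 12; d = -7; 1*(-7)^3 + 4*(-7)^2 + 4*(-7)^1 + 4 = (-343) + (196) + (-28) + (4) = -171; answer -171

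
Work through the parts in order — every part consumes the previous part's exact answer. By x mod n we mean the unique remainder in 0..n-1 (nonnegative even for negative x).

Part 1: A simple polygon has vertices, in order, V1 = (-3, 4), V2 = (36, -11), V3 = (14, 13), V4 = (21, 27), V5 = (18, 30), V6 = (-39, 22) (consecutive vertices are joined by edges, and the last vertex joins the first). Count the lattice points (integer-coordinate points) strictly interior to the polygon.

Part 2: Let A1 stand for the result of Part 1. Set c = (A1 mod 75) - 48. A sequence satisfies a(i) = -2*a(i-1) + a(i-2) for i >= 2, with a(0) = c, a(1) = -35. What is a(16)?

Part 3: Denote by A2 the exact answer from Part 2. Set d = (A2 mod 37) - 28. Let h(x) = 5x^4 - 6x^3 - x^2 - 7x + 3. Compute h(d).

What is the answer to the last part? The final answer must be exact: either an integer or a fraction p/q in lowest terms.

Part 1: cross terms: (-3*-11 - 36*4)=-111, (36*13 - 14*-11)=622, (14*27 - 21*13)=105, (21*30 - 18*27)=144, (18*22 - -39*30)=1566, (-39*4 - -3*22)=-90; twice the area = |2236| = 2236; area = 1118; boundary points = 3 + 2 + 7 + 3 + 1 + 18 = 34; strictly interior points = area - boundary/2 + 1 = 1102; answer 1102
Part 2: A1 = 1102; c = 4; a(2) = -2*(-35) + 1*(4) = 74; iterating: a(2)=74, a(3)=-183, a(4)=440, a(5)=-1063, a(6)=2566, a(7)=-6195, a(8)=14956, a(9)=-36107, a(10)=87170, a(11)=-210447, a(12)=508064, a(13)=-1226575, a(14)=2961214, a(15)=-7149003, a(16)=17259220; answer 17259220
Part 3: A2 = 17259220; d = -13; 5*(-13)^4 - 6*(-13)^3 - 1*(-13)^2 - 7*(-13)^1 + 3 = (142805) + (13182) + (-169) + (91) + (3) = 155912; answer 155912

155912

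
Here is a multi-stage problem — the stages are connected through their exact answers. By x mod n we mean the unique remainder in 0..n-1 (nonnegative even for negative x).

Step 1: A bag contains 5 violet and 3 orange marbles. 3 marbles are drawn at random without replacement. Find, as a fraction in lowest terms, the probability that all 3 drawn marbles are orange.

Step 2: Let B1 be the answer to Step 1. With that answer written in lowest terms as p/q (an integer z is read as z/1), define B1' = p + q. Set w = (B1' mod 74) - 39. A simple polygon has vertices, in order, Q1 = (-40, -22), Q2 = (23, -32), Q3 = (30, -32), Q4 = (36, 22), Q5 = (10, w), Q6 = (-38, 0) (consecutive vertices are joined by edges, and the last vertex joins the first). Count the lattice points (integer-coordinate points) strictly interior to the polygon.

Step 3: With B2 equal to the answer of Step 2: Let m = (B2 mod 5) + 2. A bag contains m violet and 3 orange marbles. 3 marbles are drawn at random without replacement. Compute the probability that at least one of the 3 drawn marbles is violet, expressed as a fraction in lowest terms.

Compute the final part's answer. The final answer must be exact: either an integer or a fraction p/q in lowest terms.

Step 1: total draws C(8,3) = 56; favorable C(3,3) = 1; P = 1/56; answer 1/56
Step 2: B1 = 1/56; threaded value p + q = 57; w = 18; cross terms: (-40*-32 - 23*-22)=1786, (23*-32 - 30*-32)=224, (30*22 - 36*-32)=1812, (36*18 - 10*22)=428, (10*0 - -38*18)=684, (-38*-22 - -40*0)=836; twice the area = |5770| = 5770; area = 2885; boundary points = 1 + 7 + 6 + 2 + 6 + 2 = 24; strictly interior points = area - boundary/2 + 1 = 2874; answer 2874
Step 3: B2 = 2874; m = 6; total draws C(9,3) = 84; complement C(3,3) = 1; favorable 84 - 1 = 83; P = 83/84; answer 83/84

83/84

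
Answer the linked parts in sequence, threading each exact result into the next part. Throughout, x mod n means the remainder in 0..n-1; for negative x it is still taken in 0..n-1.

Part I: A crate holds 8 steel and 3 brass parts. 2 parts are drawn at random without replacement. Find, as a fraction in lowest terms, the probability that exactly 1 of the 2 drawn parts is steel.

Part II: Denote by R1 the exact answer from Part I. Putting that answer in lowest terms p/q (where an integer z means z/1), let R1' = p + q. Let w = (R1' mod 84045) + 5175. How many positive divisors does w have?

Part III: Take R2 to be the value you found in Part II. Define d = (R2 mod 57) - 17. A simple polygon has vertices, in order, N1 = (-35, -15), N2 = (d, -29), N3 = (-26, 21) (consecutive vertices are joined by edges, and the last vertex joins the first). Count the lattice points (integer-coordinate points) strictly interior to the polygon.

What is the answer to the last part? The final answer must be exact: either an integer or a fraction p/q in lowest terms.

Part I: total draws C(11,2) = 55; favorable C(8,1)*C(3,1) = 24; P = 24/55; answer 24/55
Part II: R1 = 24/55; threaded value p + q = 79; w = 5254; 5254 = 2 * 37 * 71; number of divisors = (1+1) * (1+1) * (1+1) = 8; answer 8
Part III: R2 = 8; d = -9; cross terms: (-35*-29 - -9*-15)=880, (-9*21 - -26*-29)=-943, (-26*-15 - -35*21)=1125; twice the area = |1062| = 1062; area = 531; boundary points = 2 + 1 + 9 = 12; strictly interior points = area - boundary/2 + 1 = 526; answer 526

526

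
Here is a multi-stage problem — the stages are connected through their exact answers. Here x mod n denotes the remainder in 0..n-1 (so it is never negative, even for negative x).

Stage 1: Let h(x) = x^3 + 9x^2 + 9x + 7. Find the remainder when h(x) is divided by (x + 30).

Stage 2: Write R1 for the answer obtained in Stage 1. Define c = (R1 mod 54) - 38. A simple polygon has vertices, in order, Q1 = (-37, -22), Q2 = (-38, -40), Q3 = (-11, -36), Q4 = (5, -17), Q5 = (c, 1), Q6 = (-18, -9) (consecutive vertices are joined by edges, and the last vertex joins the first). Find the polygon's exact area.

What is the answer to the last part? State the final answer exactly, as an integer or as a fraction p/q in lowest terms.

Stage 1: remainder = value at the root: 1*(-30)^3 + 9*(-30)^2 + 9*(-30)^1 + 7 = (-27000) + (8100) + (-270) + (7) = -19163; answer -19163
Stage 2: R1 = -19163; c = -31; cross terms: (-37*-40 - -38*-22)=644, (-38*-36 - -11*-40)=928, (-11*-17 - 5*-36)=367, (5*1 - -31*-17)=-522, (-31*-9 - -18*1)=297, (-18*-22 - -37*-9)=63; twice the area = |1777| = 1777; area = 1777/2; answer 1777/2

1777/2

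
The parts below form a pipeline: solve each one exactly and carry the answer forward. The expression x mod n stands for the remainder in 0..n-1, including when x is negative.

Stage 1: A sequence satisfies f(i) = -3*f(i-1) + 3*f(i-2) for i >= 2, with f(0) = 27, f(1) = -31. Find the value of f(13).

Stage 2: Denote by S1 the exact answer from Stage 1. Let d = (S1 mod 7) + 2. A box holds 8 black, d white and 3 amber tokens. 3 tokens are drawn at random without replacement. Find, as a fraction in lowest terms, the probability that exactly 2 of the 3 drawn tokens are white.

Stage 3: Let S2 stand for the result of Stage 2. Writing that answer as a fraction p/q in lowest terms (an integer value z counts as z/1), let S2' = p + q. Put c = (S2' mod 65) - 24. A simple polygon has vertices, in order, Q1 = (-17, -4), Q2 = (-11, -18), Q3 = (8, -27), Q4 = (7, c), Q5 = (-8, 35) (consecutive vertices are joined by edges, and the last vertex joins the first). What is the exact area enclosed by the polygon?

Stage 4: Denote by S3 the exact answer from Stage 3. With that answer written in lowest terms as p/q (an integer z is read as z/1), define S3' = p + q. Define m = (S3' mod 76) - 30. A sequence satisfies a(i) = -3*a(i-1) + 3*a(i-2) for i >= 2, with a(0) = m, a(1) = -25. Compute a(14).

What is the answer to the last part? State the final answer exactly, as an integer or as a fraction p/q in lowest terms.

Stage 1: f(2) = -3*(-31) + 3*(27) = 174; iterating: f(2)=174, f(3)=-615, f(4)=2367, f(5)=-8946, f(6)=33939, f(7)=-128655, f(8)=487782, f(9)=-1849311, f(10)=7011279, f(11)=-26581770, f(12)=100779147, f(13)=-382082751; answer -382082751
Stage 2: S1 = -382082751; d = 8; total draws C(19,3) = 969; favorable C(8,2)*C(11,1) = 308; P = 308/969; answer 308/969
Stage 3: S2 = 308/969; threaded value p + q = 1277; c = 18; cross terms: (-17*-18 - -11*-4)=262, (-11*-27 - 8*-18)=441, (8*18 - 7*-27)=333, (7*35 - -8*18)=389, (-8*-4 - -17*35)=627; twice the area = |2052| = 2052; area = 1026; answer 1026
Stage 4: S3 = 1026; threaded value p + q = 1027; m = 9; a(2) = -3*(-25) + 3*(9) = 102; iterating: a(2)=102, a(3)=-381, a(4)=1449, a(5)=-5490, a(6)=20817, a(7)=-78921, a(8)=299214, a(9)=-1134405, a(10)=4300857, a(11)=-16305786, a(12)=61819929, a(13)=-234377145, a(14)=888591222; answer 888591222

888591222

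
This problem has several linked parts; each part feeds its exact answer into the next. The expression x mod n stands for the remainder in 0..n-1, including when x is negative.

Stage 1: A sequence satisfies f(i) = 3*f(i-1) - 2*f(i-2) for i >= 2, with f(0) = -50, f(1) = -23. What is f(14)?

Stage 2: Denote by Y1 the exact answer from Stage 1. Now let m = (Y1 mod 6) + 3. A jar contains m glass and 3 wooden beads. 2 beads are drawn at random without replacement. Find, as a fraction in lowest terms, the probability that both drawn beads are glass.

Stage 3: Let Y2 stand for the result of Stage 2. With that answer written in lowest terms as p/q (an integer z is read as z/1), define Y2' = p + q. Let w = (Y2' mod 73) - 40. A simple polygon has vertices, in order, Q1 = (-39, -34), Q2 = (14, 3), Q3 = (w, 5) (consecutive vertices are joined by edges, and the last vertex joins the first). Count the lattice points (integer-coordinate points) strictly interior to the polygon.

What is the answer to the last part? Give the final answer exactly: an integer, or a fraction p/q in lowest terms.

Stage 1: f(2) = 3*(-23) - 2*(-50) = 31; iterating: f(2)=31, f(3)=139, f(4)=355, f(5)=787, f(6)=1651, f(7)=3379, f(8)=6835, f(9)=13747, f(10)=27571, f(11)=55219, f(12)=110515, f(13)=221107, f(14)=442291; answer 442291
Stage 2: Y1 = 442291; m = 4; total draws C(7,2) = 21; favorable C(4,2) = 6; P = 2/7; answer 2/7
Stage 3: Y2 = 2/7; threaded value p + q = 9; w = -31; cross terms: (-39*3 - 14*-34)=359, (14*5 - -31*3)=163, (-31*-34 - -39*5)=1249; twice the area = |1771| = 1771; area = 1771/2; boundary points = 1 + 1 + 1 = 3; strictly interior points = area - boundary/2 + 1 = 885; answer 885

885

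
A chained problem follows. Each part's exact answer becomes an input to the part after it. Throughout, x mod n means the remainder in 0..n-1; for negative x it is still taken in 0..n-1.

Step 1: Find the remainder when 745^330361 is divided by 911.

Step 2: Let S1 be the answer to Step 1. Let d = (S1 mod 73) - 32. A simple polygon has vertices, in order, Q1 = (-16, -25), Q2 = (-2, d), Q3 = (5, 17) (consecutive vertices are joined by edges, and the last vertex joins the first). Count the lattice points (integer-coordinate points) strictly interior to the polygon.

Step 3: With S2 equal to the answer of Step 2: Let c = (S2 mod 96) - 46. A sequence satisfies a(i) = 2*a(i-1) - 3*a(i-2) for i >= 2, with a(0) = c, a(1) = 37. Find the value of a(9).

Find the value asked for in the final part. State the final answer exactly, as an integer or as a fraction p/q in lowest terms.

Step 1: squarings mod 911: 745^1=745, 745^2=226, 745^4=60, 745^8=867, 745^16=114, 745^32=242, 745^64=260, 745^128=186, 745^256=889, 745^512=484, 745^1024=129, 745^2048=243, 745^4096=745, 745^8192=226, 745^16384=60, 745^32768=867, 745^65536=114, 745^131072=242, 745^262144=260; 745^330361 = 745^1 * 745^8 * 745^16 * 745^32 * 745^64 * 745^512 * 745^2048 * 745^65536 * 745^262144 = 701 (mod 911); answer 701
Step 2: S1 = 701; d = 12; cross terms: (-16*12 - -2*-25)=-242, (-2*17 - 5*12)=-94, (5*-25 - -16*17)=147; twice the area = |-189| = 189; area = 189/2; boundary points = 1 + 1 + 21 = 23; strictly interior points = area - boundary/2 + 1 = 84; answer 84
Step 3: S2 = 84; c = 38; a(2) = 2*(37) - 3*(38) = -40; iterating: a(2)=-40, a(3)=-191, a(4)=-262, a(5)=49, a(6)=884, a(7)=1621, a(8)=590, a(9)=-3683; answer -3683

-3683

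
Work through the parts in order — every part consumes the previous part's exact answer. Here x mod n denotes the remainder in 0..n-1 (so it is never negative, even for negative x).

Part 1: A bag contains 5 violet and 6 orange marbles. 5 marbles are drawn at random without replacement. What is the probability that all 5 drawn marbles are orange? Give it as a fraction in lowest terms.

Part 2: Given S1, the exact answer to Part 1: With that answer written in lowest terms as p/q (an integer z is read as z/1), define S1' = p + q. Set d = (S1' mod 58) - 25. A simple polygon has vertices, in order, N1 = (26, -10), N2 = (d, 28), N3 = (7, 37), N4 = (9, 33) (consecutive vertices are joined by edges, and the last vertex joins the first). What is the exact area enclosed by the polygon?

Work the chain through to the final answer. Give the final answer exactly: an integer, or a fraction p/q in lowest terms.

Part 1: total draws C(11,5) = 462; favorable C(6,5) = 6; P = 1/77; answer 1/77
Part 2: S1 = 1/77; threaded value p + q = 78; d = -5; cross terms: (26*28 - -5*-10)=678, (-5*37 - 7*28)=-381, (7*33 - 9*37)=-102, (9*-10 - 26*33)=-948; twice the area = |-753| = 753; area = 753/2; answer 753/2

753/2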